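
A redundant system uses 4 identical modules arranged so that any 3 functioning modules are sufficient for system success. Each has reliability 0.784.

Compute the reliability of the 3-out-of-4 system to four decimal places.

R = Σ_{i=3}^{4} C(4,i) p^i (1−p)^{4−i} with p = 0.784
C(4,3)·0.784^3·0.216^1 = 0.416353
C(4,4)·0.784^4·0.216^0 = 0.377802
Sum = 0.7942

0.7942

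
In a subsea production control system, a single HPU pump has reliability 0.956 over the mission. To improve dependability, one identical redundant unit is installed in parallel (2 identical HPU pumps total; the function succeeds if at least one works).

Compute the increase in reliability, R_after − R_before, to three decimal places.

R_before = 0.956
R_after = 1 − (1 − 0.956)^2 = 0.998
ΔR = 0.998 − 0.956 = 0.042

0.042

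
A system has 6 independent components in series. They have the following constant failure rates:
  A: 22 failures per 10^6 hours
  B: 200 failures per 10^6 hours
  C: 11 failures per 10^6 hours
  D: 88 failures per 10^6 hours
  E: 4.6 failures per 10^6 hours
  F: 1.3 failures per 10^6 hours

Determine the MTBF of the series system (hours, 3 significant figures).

Series of exponential components: λ_sys = Σ λ_i
λ_sys = 0.000022 + 0.00020 + 0.000011 + 0.000088 + 0.0000046 + 0.0000013 = 3.2690e-04 /h
MTBF = 1 / λ_sys = 3060 h

3060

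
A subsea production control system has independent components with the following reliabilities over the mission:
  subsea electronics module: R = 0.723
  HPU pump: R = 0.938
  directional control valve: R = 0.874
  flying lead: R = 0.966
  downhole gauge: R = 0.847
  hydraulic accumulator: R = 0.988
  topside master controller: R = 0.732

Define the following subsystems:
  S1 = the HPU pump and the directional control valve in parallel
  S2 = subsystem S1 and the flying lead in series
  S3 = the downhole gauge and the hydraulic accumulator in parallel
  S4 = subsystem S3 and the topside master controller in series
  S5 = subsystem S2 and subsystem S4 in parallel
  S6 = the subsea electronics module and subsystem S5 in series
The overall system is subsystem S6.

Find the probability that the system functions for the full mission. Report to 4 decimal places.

Parallel (HPU pump and directional control valve): 1 − (1 − 0.938000)(1 − 0.874000) = 0.992188
Series ([0.992188] and flying lead): 0.992188 × 0.966000 = 0.958454
Parallel (downhole gauge and hydraulic accumulator): 1 − (1 − 0.847000)(1 − 0.988000) = 0.998164
Series ([0.998164] and topside master controller): 0.998164 × 0.732000 = 0.730656
Parallel ([0.958454] and [0.730656]): 1 − (1 − 0.958454)(1 − 0.730656) = 0.988810
Series (subsea electronics module and [0.988810]): 0.723000 × 0.988810 = 0.7149

0.7149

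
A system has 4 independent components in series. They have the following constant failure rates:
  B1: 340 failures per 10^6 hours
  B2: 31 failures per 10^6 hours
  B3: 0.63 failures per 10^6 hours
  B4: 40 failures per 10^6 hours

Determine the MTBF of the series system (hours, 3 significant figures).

2430

Series of exponential components: λ_sys = Σ λ_i
λ_sys = 0.00034 + 0.000031 + 0.00000063 + 0.000040 = 4.1163e-04 /h
MTBF = 1 / λ_sys = 2430 h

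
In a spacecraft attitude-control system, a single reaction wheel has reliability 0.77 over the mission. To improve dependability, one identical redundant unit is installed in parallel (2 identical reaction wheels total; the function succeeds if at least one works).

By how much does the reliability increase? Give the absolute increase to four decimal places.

0.1771

R_before = 0.77
R_after = 1 − (1 − 0.77)^2 = 0.9471
ΔR = 0.9471 − 0.77 = 0.1771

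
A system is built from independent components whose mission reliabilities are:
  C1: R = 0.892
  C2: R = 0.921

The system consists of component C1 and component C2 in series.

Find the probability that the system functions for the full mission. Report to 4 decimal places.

0.8215

Series (C1 and C2): 0.892000 × 0.921000 = 0.8215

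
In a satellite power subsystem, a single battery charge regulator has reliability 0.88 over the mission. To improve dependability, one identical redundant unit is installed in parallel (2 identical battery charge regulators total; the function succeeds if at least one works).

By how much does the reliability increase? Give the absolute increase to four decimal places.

R_before = 0.88
R_after = 1 − (1 − 0.88)^2 = 0.9856
ΔR = 0.9856 − 0.88 = 0.1056

0.1056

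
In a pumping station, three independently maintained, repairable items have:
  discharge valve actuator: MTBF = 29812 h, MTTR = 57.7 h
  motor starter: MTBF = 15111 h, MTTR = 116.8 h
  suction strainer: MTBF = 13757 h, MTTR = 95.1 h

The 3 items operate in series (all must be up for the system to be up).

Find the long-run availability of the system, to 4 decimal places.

0.9836

A(discharge valve actuator) = MTBF/(MTBF+MTTR) = 29812/(29812+57.7) = 0.998068
A(motor starter) = MTBF/(MTBF+MTTR) = 15111/(15111+116.8) = 0.992330
A(suction strainer) = MTBF/(MTBF+MTTR) = 13757/(13757+95.1) = 0.993135
Series availability: 0.998068 × 0.992330 × 0.993135 = 0.9836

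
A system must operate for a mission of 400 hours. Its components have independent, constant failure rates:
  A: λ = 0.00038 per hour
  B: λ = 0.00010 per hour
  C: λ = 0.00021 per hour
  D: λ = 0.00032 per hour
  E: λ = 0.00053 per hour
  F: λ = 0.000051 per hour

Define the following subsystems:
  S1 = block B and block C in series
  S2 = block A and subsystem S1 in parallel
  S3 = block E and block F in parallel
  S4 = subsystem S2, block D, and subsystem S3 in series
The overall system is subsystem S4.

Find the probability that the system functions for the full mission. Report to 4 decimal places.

0.8620

R(A) = exp(−0.00038 × 400) = 0.858988
R(B) = exp(−0.00010 × 400) = 0.960789
R(C) = exp(−0.00021 × 400) = 0.919431
R(D) = exp(−0.00032 × 400) = 0.879853
R(E) = exp(−0.00053 × 400) = 0.808965
R(F) = exp(−0.000051 × 400) = 0.979807
Series (B and C): 0.960789 × 0.919431 = 0.883379
Parallel (A and [0.883379]): 1 − (1 − 0.858988)(1 − 0.883379) = 0.983555
Parallel (E and F): 1 − (1 − 0.808965)(1 − 0.979807) = 0.996142
Series ([0.983555], D, and [0.996142]): 0.983555 × 0.879853 × 0.996142 = 0.8620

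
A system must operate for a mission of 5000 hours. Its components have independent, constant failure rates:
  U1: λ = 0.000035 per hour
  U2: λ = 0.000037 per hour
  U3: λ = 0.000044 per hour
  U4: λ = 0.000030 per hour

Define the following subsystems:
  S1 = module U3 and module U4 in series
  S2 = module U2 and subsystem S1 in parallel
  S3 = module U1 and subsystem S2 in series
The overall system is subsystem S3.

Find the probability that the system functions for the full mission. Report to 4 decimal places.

R(U1) = exp(−0.000035 × 5000) = 0.839457
R(U2) = exp(−0.000037 × 5000) = 0.831104
R(U3) = exp(−0.000044 × 5000) = 0.802519
R(U4) = exp(−0.000030 × 5000) = 0.860708
Series (U3 and U4): 0.802519 × 0.860708 = 0.690735
Parallel (U2 and [0.690735]): 1 − (1 − 0.831104)(1 − 0.690735) = 0.947766
Series (U1 and [0.947766]): 0.839457 × 0.947766 = 0.7956

0.7956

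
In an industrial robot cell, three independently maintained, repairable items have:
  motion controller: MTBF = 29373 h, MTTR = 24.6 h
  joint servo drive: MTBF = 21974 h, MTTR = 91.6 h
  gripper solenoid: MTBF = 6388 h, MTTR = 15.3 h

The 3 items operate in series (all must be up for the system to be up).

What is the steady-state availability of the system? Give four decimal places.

A(motion controller) = MTBF/(MTBF+MTTR) = 29373/(29373+24.6) = 0.999163
A(joint servo drive) = MTBF/(MTBF+MTTR) = 21974/(21974+91.6) = 0.995849
A(gripper solenoid) = MTBF/(MTBF+MTTR) = 6388/(6388+15.3) = 0.997611
Series availability: 0.999163 × 0.995849 × 0.997611 = 0.9926

0.9926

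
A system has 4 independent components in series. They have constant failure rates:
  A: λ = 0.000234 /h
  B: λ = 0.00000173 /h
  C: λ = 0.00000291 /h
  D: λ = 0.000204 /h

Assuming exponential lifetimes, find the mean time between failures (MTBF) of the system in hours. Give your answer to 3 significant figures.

Series of exponential components: λ_sys = Σ λ_i
λ_sys = 0.000234 + 0.00000173 + 0.00000291 + 0.000204 = 4.4264e-04 /h
MTBF = 1 / λ_sys = 2260 h

2260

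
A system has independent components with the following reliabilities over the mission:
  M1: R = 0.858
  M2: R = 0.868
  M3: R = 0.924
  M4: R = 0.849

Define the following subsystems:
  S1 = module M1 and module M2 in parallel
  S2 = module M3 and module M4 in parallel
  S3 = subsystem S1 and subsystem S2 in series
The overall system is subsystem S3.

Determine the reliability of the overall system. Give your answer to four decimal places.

0.9700

Parallel (M1 and M2): 1 − (1 − 0.858000)(1 − 0.868000) = 0.981256
Parallel (M3 and M4): 1 − (1 − 0.924000)(1 − 0.849000) = 0.988524
Series ([0.981256] and [0.988524]): 0.981256 × 0.988524 = 0.9700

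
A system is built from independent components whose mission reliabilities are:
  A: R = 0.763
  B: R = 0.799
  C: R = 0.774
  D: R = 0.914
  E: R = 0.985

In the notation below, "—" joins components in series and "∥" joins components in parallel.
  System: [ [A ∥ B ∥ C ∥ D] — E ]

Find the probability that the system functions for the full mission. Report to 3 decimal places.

0.984

Parallel (A, B, C, and D): 1 − (1 − 0.76300)(1 − 0.79900)(1 − 0.77400)(1 − 0.91400) = 0.99907
Series ([0.99907] and E): 0.99907 × 0.98500 = 0.984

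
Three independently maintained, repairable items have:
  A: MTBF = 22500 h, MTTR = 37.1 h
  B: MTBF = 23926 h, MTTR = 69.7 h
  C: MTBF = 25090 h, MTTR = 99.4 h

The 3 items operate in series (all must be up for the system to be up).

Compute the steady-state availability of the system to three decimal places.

0.992

A(A) = MTBF/(MTBF+MTTR) = 22500/(22500+37.1) = 0.998354
A(B) = MTBF/(MTBF+MTTR) = 23926/(23926+69.7) = 0.997095
A(C) = MTBF/(MTBF+MTTR) = 25090/(25090+99.4) = 0.996054
Series availability: 0.998354 × 0.997095 × 0.996054 = 0.992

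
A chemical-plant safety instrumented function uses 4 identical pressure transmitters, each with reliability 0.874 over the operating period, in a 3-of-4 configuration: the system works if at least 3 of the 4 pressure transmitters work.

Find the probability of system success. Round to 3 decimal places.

R = Σ_{i=3}^{4} C(4,i) p^i (1−p)^{4−i} with p = 0.874
C(4,3)·0.874^3·0.126^1 = 0.33648
C(4,4)·0.874^4·0.126^0 = 0.58351
Sum = 0.920

0.920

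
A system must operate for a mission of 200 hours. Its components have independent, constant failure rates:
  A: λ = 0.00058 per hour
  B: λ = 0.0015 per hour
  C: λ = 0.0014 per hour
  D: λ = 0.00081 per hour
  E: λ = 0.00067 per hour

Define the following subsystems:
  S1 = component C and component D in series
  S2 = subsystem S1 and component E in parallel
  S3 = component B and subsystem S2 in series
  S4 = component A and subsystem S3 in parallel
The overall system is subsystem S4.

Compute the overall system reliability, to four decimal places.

R(A) = exp(−0.00058 × 200) = 0.890475
R(B) = exp(−0.0015 × 200) = 0.740818
R(C) = exp(−0.0014 × 200) = 0.755784
R(D) = exp(−0.00081 × 200) = 0.850441
R(E) = exp(−0.00067 × 200) = 0.874590
Series (C and D): 0.755784 × 0.850441 = 0.642750
Parallel ([0.642750] and E): 1 − (1 − 0.642750)(1 − 0.874590) = 0.955197
Series (B and [0.955197]): 0.740818 × 0.955197 = 0.707627
Parallel (A and [0.707627]): 1 − (1 − 0.890475)(1 − 0.707627) = 0.9680

0.9680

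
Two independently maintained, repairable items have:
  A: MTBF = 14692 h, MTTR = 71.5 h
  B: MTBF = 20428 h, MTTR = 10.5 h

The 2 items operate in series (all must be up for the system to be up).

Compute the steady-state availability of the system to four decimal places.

A(A) = MTBF/(MTBF+MTTR) = 14692/(14692+71.5) = 0.995157
A(B) = MTBF/(MTBF+MTTR) = 20428/(20428+10.5) = 0.999486
Series availability: 0.995157 × 0.999486 = 0.9946

0.9946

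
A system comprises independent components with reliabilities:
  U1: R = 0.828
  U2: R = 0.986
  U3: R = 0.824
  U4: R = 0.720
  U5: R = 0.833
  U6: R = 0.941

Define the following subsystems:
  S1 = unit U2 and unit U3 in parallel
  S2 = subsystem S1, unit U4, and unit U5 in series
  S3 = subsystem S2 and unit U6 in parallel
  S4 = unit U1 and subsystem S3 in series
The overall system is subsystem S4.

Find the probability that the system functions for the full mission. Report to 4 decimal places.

Parallel (U2 and U3): 1 − (1 − 0.986000)(1 − 0.824000) = 0.997536
Series ([0.997536], U4, and U5): 0.997536 × 0.720000 × 0.833000 = 0.598282
Parallel ([0.598282] and U6): 1 − (1 − 0.598282)(1 − 0.941000) = 0.976299
Series (U1 and [0.976299]): 0.828000 × 0.976299 = 0.8084

0.8084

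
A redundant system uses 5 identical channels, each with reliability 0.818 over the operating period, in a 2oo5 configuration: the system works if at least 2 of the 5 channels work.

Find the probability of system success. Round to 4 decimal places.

R = Σ_{i=2}^{5} C(5,i) p^i (1−p)^{5−i} with p = 0.818
C(5,2)·0.818^2·0.182^3 = 0.040339
C(5,3)·0.818^3·0.182^2 = 0.181302
C(5,4)·0.818^4·0.182^1 = 0.407432
C(5,5)·0.818^5·0.182^0 = 0.366241
Sum = 0.9953

0.9953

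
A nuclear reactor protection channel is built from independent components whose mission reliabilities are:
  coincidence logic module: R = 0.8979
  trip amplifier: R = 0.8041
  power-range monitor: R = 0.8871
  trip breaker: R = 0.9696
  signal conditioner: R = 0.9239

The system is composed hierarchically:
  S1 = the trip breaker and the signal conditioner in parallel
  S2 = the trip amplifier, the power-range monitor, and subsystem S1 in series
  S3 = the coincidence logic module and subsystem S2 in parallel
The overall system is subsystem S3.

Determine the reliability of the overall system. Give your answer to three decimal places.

Parallel (trip breaker and signal conditioner): 1 − (1 − 0.96960)(1 − 0.92390) = 0.99769
Series (trip amplifier, power-range monitor, and [0.99769]): 0.80410 × 0.88710 × 0.99769 = 0.71167
Parallel (coincidence logic module and [0.71167]): 1 − (1 − 0.89790)(1 − 0.71167) = 0.971

0.971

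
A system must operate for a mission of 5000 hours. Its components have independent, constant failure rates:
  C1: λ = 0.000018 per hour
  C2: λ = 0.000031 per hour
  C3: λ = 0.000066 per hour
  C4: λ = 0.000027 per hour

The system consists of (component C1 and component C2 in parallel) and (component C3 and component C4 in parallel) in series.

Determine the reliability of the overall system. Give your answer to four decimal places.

R(C1) = exp(−0.000018 × 5000) = 0.913931
R(C2) = exp(−0.000031 × 5000) = 0.856415
R(C3) = exp(−0.000066 × 5000) = 0.718924
R(C4) = exp(−0.000027 × 5000) = 0.873716
Parallel (C1 and C2): 1 − (1 − 0.913931)(1 − 0.856415) = 0.987642
Parallel (C3 and C4): 1 − (1 − 0.718924)(1 − 0.873716) = 0.964505
Series ([0.987642] and [0.964505]): 0.987642 × 0.964505 = 0.9526

0.9526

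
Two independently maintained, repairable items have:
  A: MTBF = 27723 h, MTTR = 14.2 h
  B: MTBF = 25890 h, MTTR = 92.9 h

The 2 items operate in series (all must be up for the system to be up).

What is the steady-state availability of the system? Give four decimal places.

A(A) = MTBF/(MTBF+MTTR) = 27723/(27723+14.2) = 0.999488
A(B) = MTBF/(MTBF+MTTR) = 25890/(25890+92.9) = 0.996425
Series availability: 0.999488 × 0.996425 = 0.9959

0.9959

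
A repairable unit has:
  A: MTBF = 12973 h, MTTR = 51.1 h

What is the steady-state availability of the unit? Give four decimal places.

0.9961

A(A) = MTBF/(MTBF+MTTR) = 12973/(12973+51.1) = 0.9961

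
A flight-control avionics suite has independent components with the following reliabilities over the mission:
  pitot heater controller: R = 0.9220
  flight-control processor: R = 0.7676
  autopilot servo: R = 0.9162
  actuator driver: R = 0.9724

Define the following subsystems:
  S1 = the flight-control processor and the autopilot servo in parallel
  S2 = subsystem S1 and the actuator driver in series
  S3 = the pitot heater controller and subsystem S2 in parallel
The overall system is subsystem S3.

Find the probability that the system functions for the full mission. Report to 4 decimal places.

Parallel (flight-control processor and autopilot servo): 1 − (1 − 0.767600)(1 − 0.916200) = 0.980525
Series ([0.980525] and actuator driver): 0.980525 × 0.972400 = 0.953463
Parallel (pitot heater controller and [0.953463]): 1 − (1 − 0.922000)(1 − 0.953463) = 0.9964

0.9964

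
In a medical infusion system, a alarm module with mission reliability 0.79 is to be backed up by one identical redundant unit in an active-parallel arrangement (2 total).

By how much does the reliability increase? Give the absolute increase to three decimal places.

0.166

R_before = 0.79
R_after = 1 − (1 − 0.79)^2 = 0.956
ΔR = 0.956 − 0.79 = 0.166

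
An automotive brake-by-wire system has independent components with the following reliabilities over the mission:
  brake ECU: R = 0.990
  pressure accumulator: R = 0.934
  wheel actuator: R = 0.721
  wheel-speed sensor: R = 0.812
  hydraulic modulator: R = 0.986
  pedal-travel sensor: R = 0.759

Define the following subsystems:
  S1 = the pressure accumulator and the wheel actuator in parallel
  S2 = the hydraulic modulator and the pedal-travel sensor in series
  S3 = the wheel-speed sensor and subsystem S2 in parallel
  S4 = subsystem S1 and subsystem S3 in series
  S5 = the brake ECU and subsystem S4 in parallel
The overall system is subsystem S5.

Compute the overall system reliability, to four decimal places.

0.9994

Parallel (pressure accumulator and wheel actuator): 1 − (1 − 0.934000)(1 − 0.721000) = 0.981586
Series (hydraulic modulator and pedal-travel sensor): 0.986000 × 0.759000 = 0.748374
Parallel (wheel-speed sensor and [0.748374]): 1 − (1 − 0.812000)(1 − 0.748374) = 0.952694
Series ([0.981586] and [0.952694]): 0.981586 × 0.952694 = 0.935151
Parallel (brake ECU and [0.935151]): 1 − (1 − 0.990000)(1 − 0.935151) = 0.9994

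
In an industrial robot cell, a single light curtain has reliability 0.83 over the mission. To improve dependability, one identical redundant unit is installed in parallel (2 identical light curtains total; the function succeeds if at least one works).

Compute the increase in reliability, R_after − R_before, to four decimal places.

R_before = 0.83
R_after = 1 − (1 − 0.83)^2 = 0.9711
ΔR = 0.9711 − 0.83 = 0.1411

0.1411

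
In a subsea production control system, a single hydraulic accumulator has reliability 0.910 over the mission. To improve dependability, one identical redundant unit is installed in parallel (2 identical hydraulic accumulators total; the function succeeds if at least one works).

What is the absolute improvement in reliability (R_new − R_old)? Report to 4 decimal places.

0.0819

R_before = 0.910
R_after = 1 − (1 − 0.910)^2 = 0.9919
ΔR = 0.9919 − 0.910 = 0.0819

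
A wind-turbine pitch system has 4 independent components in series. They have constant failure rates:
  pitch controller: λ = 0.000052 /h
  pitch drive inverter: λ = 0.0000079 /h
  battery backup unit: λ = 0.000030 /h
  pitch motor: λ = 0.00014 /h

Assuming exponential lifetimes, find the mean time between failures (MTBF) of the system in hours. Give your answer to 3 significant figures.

4350

Series of exponential components: λ_sys = Σ λ_i
λ_sys = 0.000052 + 0.0000079 + 0.000030 + 0.00014 = 2.2990e-04 /h
MTBF = 1 / λ_sys = 4350 h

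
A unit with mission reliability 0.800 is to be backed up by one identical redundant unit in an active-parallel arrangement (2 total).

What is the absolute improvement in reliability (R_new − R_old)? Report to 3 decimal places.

R_before = 0.800
R_after = 1 − (1 − 0.800)^2 = 0.960
ΔR = 0.960 − 0.800 = 0.160

0.160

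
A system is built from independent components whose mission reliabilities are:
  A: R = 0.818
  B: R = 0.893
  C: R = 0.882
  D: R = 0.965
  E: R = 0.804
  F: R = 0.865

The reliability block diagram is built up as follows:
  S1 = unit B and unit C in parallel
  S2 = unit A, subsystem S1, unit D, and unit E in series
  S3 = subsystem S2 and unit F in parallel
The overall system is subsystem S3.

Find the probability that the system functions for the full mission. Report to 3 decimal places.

0.950

Parallel (B and C): 1 − (1 − 0.89300)(1 − 0.88200) = 0.98737
Series (A, [0.98737], D, and E): 0.81800 × 0.98737 × 0.96500 × 0.80400 = 0.62664
Parallel ([0.62664] and F): 1 − (1 − 0.62664)(1 − 0.86500) = 0.950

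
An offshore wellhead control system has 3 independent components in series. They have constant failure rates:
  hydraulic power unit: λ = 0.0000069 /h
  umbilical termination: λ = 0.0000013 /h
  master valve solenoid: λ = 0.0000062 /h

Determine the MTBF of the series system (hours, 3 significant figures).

Series of exponential components: λ_sys = Σ λ_i
λ_sys = 0.0000069 + 0.0000013 + 0.0000062 = 1.4400e-05 /h
MTBF = 1 / λ_sys = 69400 h

69400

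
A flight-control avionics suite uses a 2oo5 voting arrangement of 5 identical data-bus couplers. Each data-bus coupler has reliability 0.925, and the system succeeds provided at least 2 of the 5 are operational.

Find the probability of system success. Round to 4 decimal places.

R = Σ_{i=2}^{5} C(5,i) p^i (1−p)^{5−i} with p = 0.925
C(5,2)·0.925^2·0.075^3 = 0.003610
C(5,3)·0.925^3·0.075^2 = 0.044519
C(5,4)·0.925^4·0.075^1 = 0.274535
C(5,5)·0.925^5·0.075^0 = 0.677187
Sum = 0.9999

0.9999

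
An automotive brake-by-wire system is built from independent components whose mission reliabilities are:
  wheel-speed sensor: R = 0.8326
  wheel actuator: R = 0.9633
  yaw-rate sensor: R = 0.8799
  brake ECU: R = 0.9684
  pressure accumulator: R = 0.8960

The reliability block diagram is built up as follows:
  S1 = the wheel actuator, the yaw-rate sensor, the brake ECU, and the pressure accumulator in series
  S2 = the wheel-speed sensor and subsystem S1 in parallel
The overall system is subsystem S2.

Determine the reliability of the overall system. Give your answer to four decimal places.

Series (wheel actuator, yaw-rate sensor, brake ECU, and pressure accumulator): 0.963300 × 0.879900 × 0.968400 × 0.896000 = 0.735458
Parallel (wheel-speed sensor and [0.735458]): 1 − (1 − 0.832600)(1 − 0.735458) = 0.9557

0.9557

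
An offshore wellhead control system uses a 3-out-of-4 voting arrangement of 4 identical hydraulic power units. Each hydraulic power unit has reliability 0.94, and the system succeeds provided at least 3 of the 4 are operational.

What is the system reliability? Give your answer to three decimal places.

R = Σ_{i=3}^{4} C(4,i) p^i (1−p)^{4−i} with p = 0.94
C(4,3)·0.94^3·0.06^1 = 0.19934
C(4,4)·0.94^4·0.06^0 = 0.78075
Sum = 0.980

0.980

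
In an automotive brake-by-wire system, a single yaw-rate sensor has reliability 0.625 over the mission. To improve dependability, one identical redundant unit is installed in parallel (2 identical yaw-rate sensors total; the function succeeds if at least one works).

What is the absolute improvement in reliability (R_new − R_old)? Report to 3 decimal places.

0.234

R_before = 0.625
R_after = 1 − (1 − 0.625)^2 = 0.859
ΔR = 0.859 − 0.625 = 0.234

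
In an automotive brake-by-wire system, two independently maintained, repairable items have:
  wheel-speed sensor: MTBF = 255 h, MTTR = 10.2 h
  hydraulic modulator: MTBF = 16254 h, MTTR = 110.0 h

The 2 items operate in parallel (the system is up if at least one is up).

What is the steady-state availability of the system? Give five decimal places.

A(wheel-speed sensor) = MTBF/(MTBF+MTTR) = 255/(255+10.2) = 0.961538
A(hydraulic modulator) = MTBF/(MTBF+MTTR) = 16254/(16254+110.0) = 0.993278
Parallel availability: 1 − (1 − 0.961538)(1 − 0.993278) = 0.99974

0.99974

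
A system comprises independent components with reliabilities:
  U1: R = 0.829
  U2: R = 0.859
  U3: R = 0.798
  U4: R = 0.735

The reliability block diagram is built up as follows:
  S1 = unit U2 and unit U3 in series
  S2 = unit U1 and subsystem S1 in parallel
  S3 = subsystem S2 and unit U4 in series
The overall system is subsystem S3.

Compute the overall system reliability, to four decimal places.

Series (U2 and U3): 0.859000 × 0.798000 = 0.685482
Parallel (U1 and [0.685482]): 1 − (1 − 0.829000)(1 − 0.685482) = 0.946217
Series ([0.946217] and U4): 0.946217 × 0.735000 = 0.6955

0.6955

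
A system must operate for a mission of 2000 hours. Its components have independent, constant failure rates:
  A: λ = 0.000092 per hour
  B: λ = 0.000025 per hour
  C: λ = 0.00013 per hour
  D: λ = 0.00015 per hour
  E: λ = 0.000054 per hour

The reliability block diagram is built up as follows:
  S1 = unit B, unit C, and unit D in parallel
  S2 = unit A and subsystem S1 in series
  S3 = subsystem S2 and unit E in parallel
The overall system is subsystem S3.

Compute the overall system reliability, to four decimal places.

R(A) = exp(−0.000092 × 2000) = 0.831936
R(B) = exp(−0.000025 × 2000) = 0.951229
R(C) = exp(−0.00013 × 2000) = 0.771052
R(D) = exp(−0.00015 × 2000) = 0.740818
R(E) = exp(−0.000054 × 2000) = 0.897628
Parallel (B, C, and D): 1 − (1 − 0.951229)(1 − 0.771052)(1 − 0.740818) = 0.997106
Series (A and [0.997106]): 0.831936 × 0.997106 = 0.829528
Parallel ([0.829528] and E): 1 − (1 − 0.829528)(1 − 0.897628) = 0.9825

0.9825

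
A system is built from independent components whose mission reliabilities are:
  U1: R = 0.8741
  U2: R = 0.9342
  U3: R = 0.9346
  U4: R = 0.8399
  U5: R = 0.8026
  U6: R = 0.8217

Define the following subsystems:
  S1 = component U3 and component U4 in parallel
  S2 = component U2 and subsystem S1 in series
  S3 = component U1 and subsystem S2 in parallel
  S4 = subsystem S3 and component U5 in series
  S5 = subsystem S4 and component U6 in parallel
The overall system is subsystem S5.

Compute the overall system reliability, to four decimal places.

0.9634

Parallel (U3 and U4): 1 − (1 − 0.934600)(1 − 0.839900) = 0.989529
Series (U2 and [0.989529]): 0.934200 × 0.989529 = 0.924418
Parallel (U1 and [0.924418]): 1 − (1 − 0.874100)(1 − 0.924418) = 0.990484
Series ([0.990484] and U5): 0.990484 × 0.802600 = 0.794962
Parallel ([0.794962] and U6): 1 − (1 − 0.794962)(1 − 0.821700) = 0.9634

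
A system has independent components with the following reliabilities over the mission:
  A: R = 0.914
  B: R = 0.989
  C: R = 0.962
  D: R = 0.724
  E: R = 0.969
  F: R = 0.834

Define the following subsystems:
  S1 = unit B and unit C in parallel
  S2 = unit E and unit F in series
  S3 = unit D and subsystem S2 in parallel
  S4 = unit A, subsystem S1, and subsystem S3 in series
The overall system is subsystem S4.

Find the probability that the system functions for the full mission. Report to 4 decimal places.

Parallel (B and C): 1 − (1 − 0.989000)(1 − 0.962000) = 0.999582
Series (E and F): 0.969000 × 0.834000 = 0.808146
Parallel (D and [0.808146]): 1 − (1 − 0.724000)(1 − 0.808146) = 0.947048
Series (A, [0.999582], and [0.947048]): 0.914000 × 0.999582 × 0.947048 = 0.8652

0.8652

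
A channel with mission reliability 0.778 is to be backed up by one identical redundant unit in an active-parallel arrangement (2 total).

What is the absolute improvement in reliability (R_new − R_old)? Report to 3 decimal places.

0.173

R_before = 0.778
R_after = 1 − (1 − 0.778)^2 = 0.951
ΔR = 0.951 − 0.778 = 0.173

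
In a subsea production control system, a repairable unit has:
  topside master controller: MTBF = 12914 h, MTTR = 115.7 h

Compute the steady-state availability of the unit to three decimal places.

0.991

A(topside master controller) = MTBF/(MTBF+MTTR) = 12914/(12914+115.7) = 0.991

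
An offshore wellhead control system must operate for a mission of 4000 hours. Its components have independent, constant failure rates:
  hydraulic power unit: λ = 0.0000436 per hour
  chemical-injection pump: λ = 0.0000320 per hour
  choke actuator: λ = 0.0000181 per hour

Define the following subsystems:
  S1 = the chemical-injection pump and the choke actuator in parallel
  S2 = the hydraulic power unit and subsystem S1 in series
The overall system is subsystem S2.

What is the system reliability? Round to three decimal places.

0.833

R(hydraulic power unit) = exp(−0.0000436 × 4000) = 0.83996
R(chemical-injection pump) = exp(−0.0000320 × 4000) = 0.87985
R(choke actuator) = exp(−0.0000181 × 4000) = 0.93016
Parallel (chemical-injection pump and choke actuator): 1 − (1 − 0.87985)(1 − 0.93016) = 0.99161
Series (hydraulic power unit and [0.99161]): 0.83996 × 0.99161 = 0.833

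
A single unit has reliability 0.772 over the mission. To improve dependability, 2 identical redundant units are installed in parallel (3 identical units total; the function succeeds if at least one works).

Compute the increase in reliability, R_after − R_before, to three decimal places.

R_before = 0.772
R_after = 1 − (1 − 0.772)^3 = 0.988
ΔR = 0.988 − 0.772 = 0.216

0.216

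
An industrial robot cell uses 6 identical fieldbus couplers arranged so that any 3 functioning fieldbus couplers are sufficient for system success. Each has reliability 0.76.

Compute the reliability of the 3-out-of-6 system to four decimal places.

R = Σ_{i=3}^{6} C(6,i) p^i (1−p)^{6−i} with p = 0.76
C(6,3)·0.76^3·0.24^3 = 0.121368
C(6,4)·0.76^4·0.24^2 = 0.288249
C(6,5)·0.76^5·0.24^1 = 0.365116
C(6,6)·0.76^6·0.24^0 = 0.192700
Sum = 0.9674

0.9674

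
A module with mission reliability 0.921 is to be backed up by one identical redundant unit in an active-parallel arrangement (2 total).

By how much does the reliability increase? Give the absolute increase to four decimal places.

0.0728

R_before = 0.921
R_after = 1 − (1 − 0.921)^2 = 0.9938
ΔR = 0.9938 − 0.921 = 0.0728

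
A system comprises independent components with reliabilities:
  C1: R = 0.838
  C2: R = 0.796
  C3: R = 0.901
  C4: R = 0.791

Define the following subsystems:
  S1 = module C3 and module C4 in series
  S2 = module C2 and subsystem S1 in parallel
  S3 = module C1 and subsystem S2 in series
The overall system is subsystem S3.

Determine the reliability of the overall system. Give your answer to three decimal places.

0.789

Series (C3 and C4): 0.90100 × 0.79100 = 0.71269
Parallel (C2 and [0.71269]): 1 − (1 − 0.79600)(1 − 0.71269) = 0.94139
Series (C1 and [0.94139]): 0.83800 × 0.94139 = 0.789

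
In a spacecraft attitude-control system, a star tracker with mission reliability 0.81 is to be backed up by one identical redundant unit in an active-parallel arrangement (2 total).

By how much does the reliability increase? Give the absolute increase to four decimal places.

0.1539

R_before = 0.81
R_after = 1 − (1 − 0.81)^2 = 0.9639
ΔR = 0.9639 − 0.81 = 0.1539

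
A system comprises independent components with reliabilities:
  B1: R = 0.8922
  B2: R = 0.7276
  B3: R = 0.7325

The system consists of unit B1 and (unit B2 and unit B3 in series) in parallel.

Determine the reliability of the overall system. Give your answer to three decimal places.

Series (B2 and B3): 0.72760 × 0.73250 = 0.53297
Parallel (B1 and [0.53297]): 1 − (1 − 0.89220)(1 − 0.53297) = 0.950

0.950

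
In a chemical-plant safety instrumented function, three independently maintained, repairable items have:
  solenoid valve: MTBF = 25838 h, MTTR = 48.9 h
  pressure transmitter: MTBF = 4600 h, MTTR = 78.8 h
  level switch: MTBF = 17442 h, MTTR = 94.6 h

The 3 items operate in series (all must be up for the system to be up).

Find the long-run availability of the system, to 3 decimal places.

A(solenoid valve) = MTBF/(MTBF+MTTR) = 25838/(25838+48.9) = 0.998111
A(pressure transmitter) = MTBF/(MTBF+MTTR) = 4600/(4600+78.8) = 0.983158
A(level switch) = MTBF/(MTBF+MTTR) = 17442/(17442+94.6) = 0.994606
Series availability: 0.998111 × 0.983158 × 0.994606 = 0.976

0.976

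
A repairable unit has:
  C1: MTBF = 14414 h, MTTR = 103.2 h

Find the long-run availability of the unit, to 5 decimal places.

A(C1) = MTBF/(MTBF+MTTR) = 14414/(14414+103.2) = 0.99289

0.99289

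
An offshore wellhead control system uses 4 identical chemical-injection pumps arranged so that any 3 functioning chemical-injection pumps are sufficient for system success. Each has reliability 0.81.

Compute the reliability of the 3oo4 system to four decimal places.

R = Σ_{i=3}^{4} C(4,i) p^i (1−p)^{4−i} with p = 0.81
C(4,3)·0.81^3·0.19^1 = 0.403895
C(4,4)·0.81^4·0.19^0 = 0.430467
Sum = 0.8344

0.8344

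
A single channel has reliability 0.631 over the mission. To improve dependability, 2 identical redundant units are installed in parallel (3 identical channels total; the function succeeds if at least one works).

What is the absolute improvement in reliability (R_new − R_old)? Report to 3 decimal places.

0.319

R_before = 0.631
R_after = 1 − (1 − 0.631)^3 = 0.950
ΔR = 0.950 − 0.631 = 0.319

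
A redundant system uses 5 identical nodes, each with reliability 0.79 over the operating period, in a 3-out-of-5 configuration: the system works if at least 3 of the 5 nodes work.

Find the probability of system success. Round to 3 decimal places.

0.934

R = Σ_{i=3}^{5} C(5,i) p^i (1−p)^{5−i} with p = 0.79
C(5,3)·0.79^3·0.21^2 = 0.21743
C(5,4)·0.79^4·0.21^1 = 0.40898
C(5,5)·0.79^5·0.21^0 = 0.30771
Sum = 0.934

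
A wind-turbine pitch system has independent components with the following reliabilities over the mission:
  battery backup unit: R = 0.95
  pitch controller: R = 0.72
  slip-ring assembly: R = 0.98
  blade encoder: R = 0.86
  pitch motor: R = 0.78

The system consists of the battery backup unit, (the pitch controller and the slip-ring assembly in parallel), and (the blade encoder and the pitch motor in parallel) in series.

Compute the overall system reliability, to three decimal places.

Parallel (pitch controller and slip-ring assembly): 1 − (1 − 0.72000)(1 − 0.98000) = 0.99440
Parallel (blade encoder and pitch motor): 1 − (1 − 0.86000)(1 − 0.78000) = 0.96920
Series (battery backup unit, [0.99440], and [0.96920]): 0.95000 × 0.99440 × 0.96920 = 0.916

0.916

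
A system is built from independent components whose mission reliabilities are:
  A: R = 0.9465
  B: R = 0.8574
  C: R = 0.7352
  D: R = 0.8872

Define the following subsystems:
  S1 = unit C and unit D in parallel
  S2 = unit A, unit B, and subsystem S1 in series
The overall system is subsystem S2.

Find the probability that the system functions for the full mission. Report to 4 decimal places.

0.7873

Parallel (C and D): 1 − (1 − 0.735200)(1 − 0.887200) = 0.970131
Series (A, B, and [0.970131]): 0.946500 × 0.857400 × 0.970131 = 0.7873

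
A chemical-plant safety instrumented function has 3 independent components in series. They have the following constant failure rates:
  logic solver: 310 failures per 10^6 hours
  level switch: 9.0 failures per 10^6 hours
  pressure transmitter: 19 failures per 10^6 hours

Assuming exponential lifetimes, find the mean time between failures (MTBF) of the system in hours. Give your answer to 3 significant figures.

2960

Series of exponential components: λ_sys = Σ λ_i
λ_sys = 0.00031 + 0.0000090 + 0.000019 = 3.3800e-04 /h
MTBF = 1 / λ_sys = 2960 h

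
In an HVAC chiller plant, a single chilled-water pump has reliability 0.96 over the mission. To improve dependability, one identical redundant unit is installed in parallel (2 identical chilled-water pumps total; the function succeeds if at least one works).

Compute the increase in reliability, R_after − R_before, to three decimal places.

R_before = 0.96
R_after = 1 − (1 − 0.96)^2 = 0.998
ΔR = 0.998 − 0.96 = 0.038

0.038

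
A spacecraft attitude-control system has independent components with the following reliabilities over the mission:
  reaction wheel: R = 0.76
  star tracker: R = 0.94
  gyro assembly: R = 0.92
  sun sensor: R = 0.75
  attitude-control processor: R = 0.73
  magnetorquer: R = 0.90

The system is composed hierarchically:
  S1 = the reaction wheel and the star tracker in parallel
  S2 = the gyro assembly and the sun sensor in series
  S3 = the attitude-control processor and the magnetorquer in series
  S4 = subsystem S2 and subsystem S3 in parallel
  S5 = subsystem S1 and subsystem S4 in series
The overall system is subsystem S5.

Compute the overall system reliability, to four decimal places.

Parallel (reaction wheel and star tracker): 1 − (1 − 0.760000)(1 − 0.940000) = 0.985600
Series (gyro assembly and sun sensor): 0.920000 × 0.750000 = 0.690000
Series (attitude-control processor and magnetorquer): 0.730000 × 0.900000 = 0.657000
Parallel ([0.690000] and [0.657000]): 1 − (1 − 0.690000)(1 − 0.657000) = 0.893670
Series ([0.985600] and [0.893670]): 0.985600 × 0.893670 = 0.8808

0.8808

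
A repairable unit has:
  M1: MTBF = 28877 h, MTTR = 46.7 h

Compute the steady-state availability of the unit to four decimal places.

A(M1) = MTBF/(MTBF+MTTR) = 28877/(28877+46.7) = 0.9984

0.9984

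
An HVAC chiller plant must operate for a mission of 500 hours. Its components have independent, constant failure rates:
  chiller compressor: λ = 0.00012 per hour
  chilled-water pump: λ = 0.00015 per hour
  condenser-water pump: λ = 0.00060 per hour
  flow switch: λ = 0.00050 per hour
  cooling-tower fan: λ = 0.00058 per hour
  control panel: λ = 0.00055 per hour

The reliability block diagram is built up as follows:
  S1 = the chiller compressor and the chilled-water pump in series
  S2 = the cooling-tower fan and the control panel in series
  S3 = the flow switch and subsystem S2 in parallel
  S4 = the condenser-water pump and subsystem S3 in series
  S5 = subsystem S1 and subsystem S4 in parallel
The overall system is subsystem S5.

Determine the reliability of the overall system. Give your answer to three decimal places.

R(chiller compressor) = exp(−0.00012 × 500) = 0.94176
R(chilled-water pump) = exp(−0.00015 × 500) = 0.92774
R(condenser-water pump) = exp(−0.00060 × 500) = 0.74082
R(flow switch) = exp(−0.00050 × 500) = 0.77880
R(cooling-tower fan) = exp(−0.00058 × 500) = 0.74826
R(control panel) = exp(−0.00055 × 500) = 0.75957
Series (chiller compressor and chilled-water pump): 0.94176 × 0.92774 = 0.87371
Series (cooling-tower fan and control panel): 0.74826 × 0.75957 = 0.56836
Parallel (flow switch and [0.56836]): 1 − (1 − 0.77880)(1 − 0.56836) = 0.90452
Series (condenser-water pump and [0.90452]): 0.74082 × 0.90452 = 0.67009
Parallel ([0.87371] and [0.67009]): 1 − (1 − 0.87371)(1 − 0.67009) = 0.958

0.958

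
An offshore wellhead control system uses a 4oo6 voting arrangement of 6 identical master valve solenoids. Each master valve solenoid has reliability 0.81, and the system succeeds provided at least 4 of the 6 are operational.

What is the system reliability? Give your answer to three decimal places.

0.913

R = Σ_{i=4}^{6} C(6,i) p^i (1−p)^{6−i} with p = 0.81
C(6,4)·0.81^4·0.19^2 = 0.23310
C(6,5)·0.81^5·0.19^1 = 0.39749
C(6,6)·0.81^6·0.19^0 = 0.28243
Sum = 0.913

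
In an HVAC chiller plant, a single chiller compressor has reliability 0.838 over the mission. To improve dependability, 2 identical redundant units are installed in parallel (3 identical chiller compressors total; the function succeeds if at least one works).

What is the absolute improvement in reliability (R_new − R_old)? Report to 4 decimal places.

R_before = 0.838
R_after = 1 − (1 − 0.838)^3 = 0.9957
ΔR = 0.9957 − 0.838 = 0.1577

0.1577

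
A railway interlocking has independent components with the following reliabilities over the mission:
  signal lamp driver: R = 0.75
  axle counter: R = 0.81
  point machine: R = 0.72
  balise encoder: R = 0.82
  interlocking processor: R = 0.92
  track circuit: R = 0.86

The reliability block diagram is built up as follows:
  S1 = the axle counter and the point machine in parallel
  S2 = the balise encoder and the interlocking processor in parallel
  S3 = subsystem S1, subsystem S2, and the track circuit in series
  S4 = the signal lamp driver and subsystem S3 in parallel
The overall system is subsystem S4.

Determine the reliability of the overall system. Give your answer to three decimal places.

Parallel (axle counter and point machine): 1 − (1 − 0.81000)(1 − 0.72000) = 0.94680
Parallel (balise encoder and interlocking processor): 1 − (1 − 0.82000)(1 − 0.92000) = 0.98560
Series ([0.94680], [0.98560], and track circuit): 0.94680 × 0.98560 × 0.86000 = 0.80252
Parallel (signal lamp driver and [0.80252]): 1 − (1 − 0.75000)(1 − 0.80252) = 0.951

0.951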